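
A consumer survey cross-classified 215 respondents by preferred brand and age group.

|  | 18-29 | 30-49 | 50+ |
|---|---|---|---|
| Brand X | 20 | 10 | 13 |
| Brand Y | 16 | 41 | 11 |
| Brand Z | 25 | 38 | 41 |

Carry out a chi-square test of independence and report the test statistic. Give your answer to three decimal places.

Row totals: 43, 68, 104. Column totals: 61, 89, 65. Grand total N = 215.
Expected counts (row total × column total / N):
  Brand X, 18-29: 43×61/215 = 12.2000
  Brand X, 30-49: 43×89/215 = 17.8000
  Brand X, 50+: 43×65/215 = 13.0000
  Brand Y, 18-29: 68×61/215 = 19.2930
  Brand Y, 30-49: 68×89/215 = 28.1488
  Brand Y, 50+: 68×65/215 = 20.5581
  Brand Z, 18-29: 104×61/215 = 29.5070
  Brand Z, 30-49: 104×89/215 = 43.0512
  Brand Z, 50+: 104×65/215 = 31.4419
Contributions (O − E)²/E:
  (20 − 12.2000)²/12.2000 = 4.9869
  (10 − 17.8000)²/17.8000 = 3.4180
  (13 − 13.0000)²/13.0000 = 0.0000
  (16 − 19.2930)²/19.2930 = 0.5621
  (41 − 28.1488)²/28.1488 = 5.8672
  (11 − 20.5581)²/20.5581 = 4.4439
  (25 − 29.5070)²/29.5070 = 0.6884
  (38 − 43.0512)²/43.0512 = 0.5927
  (41 − 31.4419)²/31.4419 = 2.9056
χ² = 4.9869 + 3.4180 + 0.0000 + 0.5621 + 5.8672 + 4.4439 + 0.6884 + 0.5927 + 2.9056 = 23.465

23.465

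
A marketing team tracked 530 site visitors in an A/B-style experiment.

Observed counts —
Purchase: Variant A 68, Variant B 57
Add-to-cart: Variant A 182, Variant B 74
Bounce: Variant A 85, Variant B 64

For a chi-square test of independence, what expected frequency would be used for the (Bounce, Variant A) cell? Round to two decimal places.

94.18

Row total (Bounce) = 149; column total (Variant A) = 335; grand total N = 530.
Expected count = (row total × column total) / N = 149 × 335 / 530 = 94.18.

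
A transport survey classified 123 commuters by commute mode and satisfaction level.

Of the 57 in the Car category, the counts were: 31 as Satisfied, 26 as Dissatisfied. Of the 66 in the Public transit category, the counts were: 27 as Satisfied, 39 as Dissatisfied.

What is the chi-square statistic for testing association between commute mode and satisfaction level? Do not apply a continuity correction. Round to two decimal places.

Row totals: 57, 66. Column totals: 58, 65. Grand total N = 123.
Expected counts (row total × column total / N):
  Car, Satisfied: 57×58/123 = 26.878
  Car, Dissatisfied: 57×65/123 = 30.122
  Public transit, Satisfied: 66×58/123 = 31.122
  Public transit, Dissatisfied: 66×65/123 = 34.878
Contributions (O − E)²/E:
  (31 − 26.878)²/26.878 = 0.6321
  (26 − 30.122)²/30.122 = 0.5641
  (27 − 31.122)²/31.122 = 0.5459
  (39 − 34.878)²/34.878 = 0.4872
χ² = 0.6321 + 0.5641 + 0.5459 + 0.4872 = 2.23

2.23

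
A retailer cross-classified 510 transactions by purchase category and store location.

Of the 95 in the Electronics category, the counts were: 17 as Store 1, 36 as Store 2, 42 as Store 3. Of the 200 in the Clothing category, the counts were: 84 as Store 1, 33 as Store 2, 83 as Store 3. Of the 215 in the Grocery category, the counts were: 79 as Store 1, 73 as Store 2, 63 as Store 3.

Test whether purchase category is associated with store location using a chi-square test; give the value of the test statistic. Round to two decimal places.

Row totals: 95, 200, 215. Column totals: 180, 142, 188. Grand total N = 510.
Expected counts (row total × column total / N):
  Electronics, Store 1: 95×180/510 = 33.529
  Electronics, Store 2: 95×142/510 = 26.451
  Electronics, Store 3: 95×188/510 = 35.020
  Clothing, Store 1: 200×180/510 = 70.588
  Clothing, Store 2: 200×142/510 = 55.686
  Clothing, Store 3: 200×188/510 = 73.725
  Grocery, Store 1: 215×180/510 = 75.882
  Grocery, Store 2: 215×142/510 = 59.863
  Grocery, Store 3: 215×188/510 = 79.255
Contributions (O − E)²/E:
  (17 − 33.529)²/33.529 = 8.1484
  (36 − 26.451)²/26.451 = 3.4473
  (42 − 35.020)²/35.020 = 1.3912
  (84 − 70.588)²/70.588 = 2.5483
  (33 − 55.686)²/55.686 = 9.2421
  (83 − 73.725)²/73.725 = 1.1668
  (79 − 75.882)²/75.882 = 0.1281
  (73 − 59.863)²/59.863 = 2.8829
  (63 − 79.255)²/79.255 = 3.3339
χ² = 8.1484 + 3.4473 + 1.3912 + 2.5483 + 9.2421 + 1.1668 + 0.1281 + 2.8829 + 3.3339 = 32.29

32.29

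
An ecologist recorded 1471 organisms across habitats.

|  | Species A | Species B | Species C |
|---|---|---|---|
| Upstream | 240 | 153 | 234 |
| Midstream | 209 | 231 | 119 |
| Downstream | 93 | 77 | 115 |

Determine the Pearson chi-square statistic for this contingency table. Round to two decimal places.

Row totals: 627, 559, 285. Column totals: 542, 461, 468. Grand total N = 1471.
Expected counts (row total × column total / N):
  Upstream, Species A: 627×542/1471 = 231.022
  Upstream, Species B: 627×461/1471 = 196.497
  Upstream, Species C: 627×468/1471 = 199.481
  Midstream, Species A: 559×542/1471 = 205.967
  Midstream, Species B: 559×461/1471 = 175.186
  Midstream, Species C: 559×468/1471 = 177.846
  Downstream, Species A: 285×542/1471 = 105.010
  Downstream, Species B: 285×461/1471 = 89.317
  Downstream, Species C: 285×468/1471 = 90.673
Contributions (O − E)²/E:
  (240 − 231.022)²/231.022 = 0.3489
  (153 − 196.497)²/196.497 = 9.6286
  (234 − 199.481)²/199.481 = 5.9733
  (209 − 205.967)²/205.967 = 0.0447
  (231 − 175.186)²/175.186 = 17.7823
  (119 − 177.846)²/177.846 = 19.4711
  (93 − 105.010)²/105.010 = 1.3736
  (77 − 89.317)²/89.317 = 1.6985
  (115 − 90.673)²/90.673 = 6.5268
χ² = 0.3489 + 9.6286 + 5.9733 + 0.0447 + 17.7823 + 19.4711 + 1.3736 + 1.6985 + 6.5268 = 62.85

62.85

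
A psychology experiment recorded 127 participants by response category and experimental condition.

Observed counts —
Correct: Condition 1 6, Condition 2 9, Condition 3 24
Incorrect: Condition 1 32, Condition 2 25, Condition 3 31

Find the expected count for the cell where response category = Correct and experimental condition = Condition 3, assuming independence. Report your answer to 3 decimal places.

16.890

Row total (Correct) = 39; column total (Condition 3) = 55; grand total N = 127.
Expected count = (row total × column total) / N = 39 × 55 / 127 = 16.890.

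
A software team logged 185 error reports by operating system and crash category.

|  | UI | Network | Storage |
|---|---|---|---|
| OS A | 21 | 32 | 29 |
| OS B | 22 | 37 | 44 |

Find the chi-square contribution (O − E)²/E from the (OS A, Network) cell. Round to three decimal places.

Row total (OS A) = 82; column total (Network) = 69; N = 185.
Expected count E = 82 × 69 / 185 = 30.5838.
Contribution = (O − E)²/E = (32 − 30.5838)² / 30.5838 = 0.066.

0.066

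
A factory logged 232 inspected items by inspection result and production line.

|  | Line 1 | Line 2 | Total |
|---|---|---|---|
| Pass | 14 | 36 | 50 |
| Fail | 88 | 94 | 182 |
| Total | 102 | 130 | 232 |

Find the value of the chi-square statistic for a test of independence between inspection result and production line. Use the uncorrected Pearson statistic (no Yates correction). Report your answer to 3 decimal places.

Grand total N = 232.
Expected counts (row total × column total / N):
  Pass, Line 1: 50×102/232 = 21.9828
  Pass, Line 2: 50×130/232 = 28.0172
  Fail, Line 1: 182×102/232 = 80.0172
  Fail, Line 2: 182×130/232 = 101.9828
Contributions (O − E)²/E:
  (14 − 21.9828)²/21.9828 = 2.8989
  (36 − 28.0172)²/28.0172 = 2.2745
  (88 − 80.0172)²/80.0172 = 0.7964
  (94 − 101.9828)²/101.9828 = 0.6249
χ² = 2.8989 + 2.2745 + 0.7964 + 0.6249 = 6.595

6.595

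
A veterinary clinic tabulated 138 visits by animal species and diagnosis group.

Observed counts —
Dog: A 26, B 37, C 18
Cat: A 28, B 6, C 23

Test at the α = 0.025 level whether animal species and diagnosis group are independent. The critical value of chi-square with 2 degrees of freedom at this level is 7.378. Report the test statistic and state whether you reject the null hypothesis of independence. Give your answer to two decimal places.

Row totals: 81, 57. Column totals: 54, 43, 41. Grand total N = 138.
Expected counts (row total × column total / N):
  Dog, A: 81×54/138 = 31.696
  Dog, B: 81×43/138 = 25.239
  Dog, C: 81×41/138 = 24.065
  Cat, A: 57×54/138 = 22.304
  Cat, B: 57×43/138 = 17.761
  Cat, C: 57×41/138 = 16.935
Contributions (O − E)²/E:
  (26 − 31.696)²/31.696 = 1.0236
  (37 − 25.239)²/25.239 = 5.4805
  (18 − 24.065)²/24.065 = 1.5285
  (28 − 22.304)²/22.304 = 1.4546
  (6 − 17.761)²/17.761 = 7.7879
  (23 − 16.935)²/16.935 = 2.1721
χ² = 1.0236 + 5.4805 + 1.5285 + 1.4546 + 7.7879 + 2.1721 = 19.45
df = (2−1)(3−1) = 2. Since 19.45 > 7.378, reject the null hypothesis of independence at α = 0.025.

19.45; reject H₀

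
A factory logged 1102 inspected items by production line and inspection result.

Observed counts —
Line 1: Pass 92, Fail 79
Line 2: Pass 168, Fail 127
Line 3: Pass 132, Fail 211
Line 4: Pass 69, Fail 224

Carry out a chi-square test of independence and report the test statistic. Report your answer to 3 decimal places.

79.601

Row totals: 171, 295, 343, 293. Column totals: 461, 641. Grand total N = 1102.
Expected counts (row total × column total / N):
  Line 1, Pass: 171×461/1102 = 71.5345
  Line 1, Fail: 171×641/1102 = 99.4655
  Line 2, Pass: 295×461/1102 = 123.4074
  Line 2, Fail: 295×641/1102 = 171.5926
  Line 3, Pass: 343×461/1102 = 143.4873
  Line 3, Fail: 343×641/1102 = 199.5127
  Line 4, Pass: 293×461/1102 = 122.5708
  Line 4, Fail: 293×641/1102 = 170.4292
Contributions (O − E)²/E:
  (92 − 71.5345)²/71.5345 = 5.8550
  (79 − 99.4655)²/99.4655 = 4.2109
  (168 − 123.4074)²/123.4074 = 16.1133
  (127 − 171.5926)²/171.5926 = 11.5885
  (132 − 143.4873)²/143.4873 = 0.9196
  (211 − 199.5127)²/199.5127 = 0.6614
  (69 − 122.5708)²/122.5708 = 23.4137
  (224 − 170.4292)²/170.4292 = 16.8388
χ² = 5.8550 + 4.2109 + 16.1133 + 11.5885 + 0.9196 + 0.6614 + 23.4137 + 16.8388 = 79.601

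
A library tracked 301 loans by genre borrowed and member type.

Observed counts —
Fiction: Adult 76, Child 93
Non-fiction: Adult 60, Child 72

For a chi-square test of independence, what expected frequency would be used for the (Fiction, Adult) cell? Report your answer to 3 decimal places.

76.359

Row total (Fiction) = 169; column total (Adult) = 136; grand total N = 301.
Expected count = (row total × column total) / N = 169 × 136 / 301 = 76.359.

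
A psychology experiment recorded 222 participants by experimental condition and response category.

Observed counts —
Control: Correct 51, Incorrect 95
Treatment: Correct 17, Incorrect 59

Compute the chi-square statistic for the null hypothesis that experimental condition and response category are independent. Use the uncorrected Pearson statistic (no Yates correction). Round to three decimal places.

3.713

Row totals: 146, 76. Column totals: 68, 154. Grand total N = 222.
Expected counts (row total × column total / N):
  Control, Correct: 146×68/222 = 44.7207
  Control, Incorrect: 146×154/222 = 101.2793
  Treatment, Correct: 76×68/222 = 23.2793
  Treatment, Incorrect: 76×154/222 = 52.7207
Contributions (O − E)²/E:
  (51 − 44.7207)²/44.7207 = 0.8817
  (95 − 101.2793)²/101.2793 = 0.3893
  (17 − 23.2793)²/23.2793 = 1.6938
  (59 − 52.7207)²/52.7207 = 0.7479
χ² = 0.8817 + 0.3893 + 1.6938 + 0.7479 = 3.713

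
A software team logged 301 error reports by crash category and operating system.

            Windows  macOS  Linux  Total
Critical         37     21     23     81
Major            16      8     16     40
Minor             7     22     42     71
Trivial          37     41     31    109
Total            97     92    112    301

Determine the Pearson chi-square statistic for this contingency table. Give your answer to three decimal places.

Grand total N = 301.
Expected counts (row total × column total / N):
  Critical, Windows: 81×97/301 = 26.1030
  Critical, macOS: 81×92/301 = 24.7575
  Critical, Linux: 81×112/301 = 30.1395
  Major, Windows: 40×97/301 = 12.8904
  Major, macOS: 40×92/301 = 12.2259
  Major, Linux: 40×112/301 = 14.8837
  Minor, Windows: 71×97/301 = 22.8804
  Minor, macOS: 71×92/301 = 21.7010
  Minor, Linux: 71×112/301 = 26.4186
  Trivial, Windows: 109×97/301 = 35.1262
  Trivial, macOS: 109×92/301 = 33.3156
  Trivial, Linux: 109×112/301 = 40.5581
Contributions (O − E)²/E:
  (37 − 26.1030)²/26.1030 = 4.5491
  (21 − 24.7575)²/24.7575 = 0.5703
  (23 − 30.1395)²/30.1395 = 1.6912
  (16 − 12.8904)²/12.8904 = 0.7501
  (8 − 12.2259)²/12.2259 = 1.4607
  (16 − 14.8837)²/14.8837 = 0.0837
  (7 − 22.8804)²/22.8804 = 11.0220
  (22 − 21.7010)²/21.7010 = 0.0041
  (42 − 26.4186)²/26.4186 = 9.1897
  (37 − 35.1262)²/35.1262 = 0.1000
  (41 − 33.3156)²/33.3156 = 1.7724
  (31 − 40.5581)²/40.5581 = 2.2525
χ² = 4.5491 + 0.5703 + 1.6912 + 0.7501 + 1.4607 + 0.0837 + 11.0220 + 0.0041 + 9.1897 + 0.1000 + 1.7724 + 2.2525 = 33.446

33.446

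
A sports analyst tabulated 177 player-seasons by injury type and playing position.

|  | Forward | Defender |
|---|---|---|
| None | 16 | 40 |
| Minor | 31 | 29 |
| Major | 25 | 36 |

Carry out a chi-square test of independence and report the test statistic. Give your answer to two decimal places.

6.41

Row totals: 56, 60, 61. Column totals: 72, 105. Grand total N = 177.
Expected counts (row total × column total / N):
  None, Forward: 56×72/177 = 22.780
  None, Defender: 56×105/177 = 33.220
  Minor, Forward: 60×72/177 = 24.407
  Minor, Defender: 60×105/177 = 35.593
  Major, Forward: 61×72/177 = 24.814
  Major, Defender: 61×105/177 = 36.186
Contributions (O − E)²/E:
  (16 − 22.780)²/22.780 = 2.0179
  (40 − 33.220)²/33.220 = 1.3838
  (31 − 24.407)²/24.407 = 1.7810
  (29 − 35.593)²/35.593 = 1.2212
  (25 − 24.814)²/24.814 = 0.0014
  (36 − 36.186)²/36.186 = 0.0010
χ² = 2.0179 + 1.3838 + 1.7810 + 1.2212 + 0.0014 + 0.0010 = 6.41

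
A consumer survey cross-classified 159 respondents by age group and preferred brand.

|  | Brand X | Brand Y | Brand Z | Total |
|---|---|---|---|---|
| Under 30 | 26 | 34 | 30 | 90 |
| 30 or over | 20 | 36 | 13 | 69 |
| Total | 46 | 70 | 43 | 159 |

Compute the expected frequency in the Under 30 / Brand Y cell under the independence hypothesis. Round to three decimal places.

Row total (Under 30) = 90; column total (Brand Y) = 70; grand total N = 159.
Expected count = (row total × column total) / N = 90 × 70 / 159 = 39.623.

39.623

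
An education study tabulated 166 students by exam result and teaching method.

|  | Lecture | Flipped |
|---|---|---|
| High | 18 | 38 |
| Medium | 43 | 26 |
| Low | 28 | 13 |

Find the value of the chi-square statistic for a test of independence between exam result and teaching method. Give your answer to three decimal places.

Row totals: 56, 69, 41. Column totals: 89, 77. Grand total N = 166.
Expected counts (row total × column total / N):
  High, Lecture: 56×89/166 = 30.0241
  High, Flipped: 56×77/166 = 25.9759
  Medium, Lecture: 69×89/166 = 36.9940
  Medium, Flipped: 69×77/166 = 32.0060
  Low, Lecture: 41×89/166 = 21.9819
  Low, Flipped: 41×77/166 = 19.0181
Contributions (O − E)²/E:
  (18 − 30.0241)²/30.0241 = 4.8154
  (38 − 25.9759)²/25.9759 = 5.5659
  (43 − 36.9940)²/36.9940 = 0.9751
  (26 − 32.0060)²/32.0060 = 1.1270
  (28 − 21.9819)²/21.9819 = 1.6476
  (13 − 19.0181)²/19.0181 = 1.9044
χ² = 4.8154 + 5.5659 + 0.9751 + 1.1270 + 1.6476 + 1.9044 = 16.035

16.035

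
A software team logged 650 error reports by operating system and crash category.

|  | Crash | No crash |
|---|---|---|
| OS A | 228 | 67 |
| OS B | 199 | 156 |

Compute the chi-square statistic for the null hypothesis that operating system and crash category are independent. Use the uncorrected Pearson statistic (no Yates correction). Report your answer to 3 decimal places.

Row totals: 295, 355. Column totals: 427, 223. Grand total N = 650.
Expected counts (row total × column total / N):
  OS A, Crash: 295×427/650 = 193.7923
  OS A, No crash: 295×223/650 = 101.2077
  OS B, Crash: 355×427/650 = 233.2077
  OS B, No crash: 355×223/650 = 121.7923
Contributions (O − E)²/E:
  (228 − 193.7923)²/193.7923 = 6.0383
  (67 − 101.2077)²/101.2077 = 11.5620
  (199 − 233.2077)²/233.2077 = 5.0177
  (156 − 121.7923)²/121.7923 = 9.6079
χ² = 6.0383 + 11.5620 + 5.0177 + 9.6079 = 32.226

32.226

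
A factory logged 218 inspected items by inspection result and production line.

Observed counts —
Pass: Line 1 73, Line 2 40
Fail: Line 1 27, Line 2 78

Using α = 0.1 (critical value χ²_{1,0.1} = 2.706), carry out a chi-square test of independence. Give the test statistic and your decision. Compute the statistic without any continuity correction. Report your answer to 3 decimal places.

Row totals: 113, 105. Column totals: 100, 118. Grand total N = 218.
Expected counts (row total × column total / N):
  Pass, Line 1: 113×100/218 = 51.8349
  Pass, Line 2: 113×118/218 = 61.1651
  Fail, Line 1: 105×100/218 = 48.1651
  Fail, Line 2: 105×118/218 = 56.8349
Contributions (O − E)²/E:
  (73 − 51.8349)²/51.8349 = 8.6421
  (40 − 61.1651)²/61.1651 = 7.3238
  (27 − 48.1651)²/48.1651 = 9.3005
  (78 − 56.8349)²/56.8349 = 7.8818
χ² = 8.6421 + 7.3238 + 9.3005 + 7.8818 = 33.148
df = (2−1)(2−1) = 1. Since 33.148 > 2.706, reject the null hypothesis of independence at α = 0.1.

33.148; reject H₀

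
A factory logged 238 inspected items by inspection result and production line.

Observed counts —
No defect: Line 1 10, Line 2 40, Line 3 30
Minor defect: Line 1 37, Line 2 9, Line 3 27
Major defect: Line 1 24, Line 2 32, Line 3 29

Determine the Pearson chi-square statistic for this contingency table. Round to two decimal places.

Row totals: 80, 73, 85. Column totals: 71, 81, 86. Grand total N = 238.
Expected counts (row total × column total / N):
  No defect, Line 1: 80×71/238 = 23.8655
  No defect, Line 2: 80×81/238 = 27.2269
  No defect, Line 3: 80×86/238 = 28.9076
  Minor defect, Line 1: 73×71/238 = 21.7773
  Minor defect, Line 2: 73×81/238 = 24.8445
  Minor defect, Line 3: 73×86/238 = 26.3782
  Major defect, Line 1: 85×71/238 = 25.3571
  Major defect, Line 2: 85×81/238 = 28.9286
  Major defect, Line 3: 85×86/238 = 30.7143
Contributions (O − E)²/E:
  (10 − 23.8655)²/23.8655 = 8.0556
  (40 − 27.2269)²/27.2269 = 5.9923
  (30 − 28.9076)²/28.9076 = 0.0413
  (37 − 21.7773)²/21.7773 = 10.6409
  (9 − 24.8445)²/24.8445 = 10.1048
  (27 − 26.3782)²/26.3782 = 0.0147
  (24 − 25.3571)²/25.3571 = 0.0726
  (32 − 28.9286)²/28.9286 = 0.3261
  (29 − 30.7143)²/30.7143 = 0.0957
χ² = 8.0556 + 5.9923 + 0.0413 + 10.6409 + 10.1048 + 0.0147 + 0.0726 + 0.3261 + 0.0957 = 35.34

35.34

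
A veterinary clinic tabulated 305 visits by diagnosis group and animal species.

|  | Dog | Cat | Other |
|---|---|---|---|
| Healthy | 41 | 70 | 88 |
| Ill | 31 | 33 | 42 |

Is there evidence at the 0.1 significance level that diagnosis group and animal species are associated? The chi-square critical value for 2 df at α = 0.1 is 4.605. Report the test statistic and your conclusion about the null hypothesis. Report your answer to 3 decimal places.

2.866; fail to reject H₀

Row totals: 199, 106. Column totals: 72, 103, 130. Grand total N = 305.
Expected counts (row total × column total / N):
  Healthy, Dog: 199×72/305 = 46.97705
  Healthy, Cat: 199×103/305 = 67.20328
  Healthy, Other: 199×130/305 = 84.81967
  Ill, Dog: 106×72/305 = 25.02295
  Ill, Cat: 106×103/305 = 35.79672
  Ill, Other: 106×130/305 = 45.18033
Contributions (O − E)²/E:
  (41 − 46.97705)²/46.97705 = 0.7605
  (70 − 67.20328)²/67.20328 = 0.1164
  (88 − 84.81967)²/84.81967 = 0.1192
  (31 − 25.02295)²/25.02295 = 1.4277
  (33 − 35.79672)²/35.79672 = 0.2185
  (42 − 45.18033)²/45.18033 = 0.2239
χ² = 0.7605 + 0.1164 + 0.1192 + 1.4277 + 0.2185 + 0.2239 = 2.866
df = (2−1)(3−1) = 2. Since 2.866 < 4.605, fail to reject the null hypothesis of independence at α = 0.1.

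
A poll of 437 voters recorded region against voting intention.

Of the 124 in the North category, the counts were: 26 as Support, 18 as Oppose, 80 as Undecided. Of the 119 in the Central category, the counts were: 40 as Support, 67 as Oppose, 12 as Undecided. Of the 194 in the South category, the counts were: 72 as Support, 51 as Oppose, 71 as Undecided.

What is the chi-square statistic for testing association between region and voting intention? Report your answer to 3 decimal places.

91.429

Row totals: 124, 119, 194. Column totals: 138, 136, 163. Grand total N = 437.
Expected counts (row total × column total / N):
  North, Support: 124×138/437 = 39.1579
  North, Oppose: 124×136/437 = 38.5904
  North, Undecided: 124×163/437 = 46.2517
  Central, Support: 119×138/437 = 37.5789
  Central, Oppose: 119×136/437 = 37.0343
  Central, Undecided: 119×163/437 = 44.3867
  South, Support: 194×138/437 = 61.2632
  South, Oppose: 194×136/437 = 60.3753
  South, Undecided: 194×163/437 = 72.3616
Contributions (O − E)²/E:
  (26 − 39.1579)²/39.1579 = 4.4213
  (18 − 38.5904)²/38.5904 = 10.9863
  (80 − 46.2517)²/46.2517 = 24.6250
  (40 − 37.5789)²/37.5789 = 0.1560
  (67 − 37.0343)²/37.0343 = 24.2463
  (12 − 44.3867)²/44.3867 = 23.6309
  (72 − 61.2632)²/61.2632 = 1.8817
  (51 − 60.3753)²/60.3753 = 1.4558
  (71 − 72.3616)²/72.3616 = 0.0256
χ² = 4.4213 + 10.9863 + 24.6250 + 0.1560 + 24.2463 + 23.6309 + 1.8817 + 1.4558 + 0.0256 = 91.429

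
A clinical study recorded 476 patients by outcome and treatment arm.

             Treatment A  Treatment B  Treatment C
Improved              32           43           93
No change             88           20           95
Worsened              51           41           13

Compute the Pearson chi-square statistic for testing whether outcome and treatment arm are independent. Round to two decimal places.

79.79

Row totals: 168, 203, 105. Column totals: 171, 104, 201. Grand total N = 476.
Expected counts (row total × column total / N):
  Improved, Treatment A: 168×171/476 = 60.353
  Improved, Treatment B: 168×104/476 = 36.706
  Improved, Treatment C: 168×201/476 = 70.941
  No change, Treatment A: 203×171/476 = 72.926
  No change, Treatment B: 203×104/476 = 44.353
  No change, Treatment C: 203×201/476 = 85.721
  Worsened, Treatment A: 105×171/476 = 37.721
  Worsened, Treatment B: 105×104/476 = 22.941
  Worsened, Treatment C: 105×201/476 = 44.338
Contributions (O − E)²/E:
  (32 − 60.353)²/60.353 = 13.3198
  (43 − 36.706)²/36.706 = 1.0792
  (93 − 70.941)²/70.941 = 6.8592
  (88 − 72.926)²/72.926 = 3.1158
  (20 − 44.353)²/44.353 = 13.3716
  (95 − 85.721)²/85.721 = 1.0044
  (51 − 37.721)²/37.721 = 4.6746
  (41 − 22.941)²/22.941 = 14.2159
  (13 − 44.338)²/44.338 = 22.1496
χ² = 13.3198 + 1.0792 + 6.8592 + 3.1158 + 13.3716 + 1.0044 + 4.6746 + 14.2159 + 22.1496 = 79.79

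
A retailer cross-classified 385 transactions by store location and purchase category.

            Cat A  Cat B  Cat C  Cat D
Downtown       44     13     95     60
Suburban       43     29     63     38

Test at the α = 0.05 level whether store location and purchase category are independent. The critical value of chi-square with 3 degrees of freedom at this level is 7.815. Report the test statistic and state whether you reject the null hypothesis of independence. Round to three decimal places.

13.717; reject H₀

Row totals: 212, 173. Column totals: 87, 42, 158, 98. Grand total N = 385.
Expected counts (row total × column total / N):
  Downtown, Cat A: 212×87/385 = 47.9065
  Downtown, Cat B: 212×42/385 = 23.1273
  Downtown, Cat C: 212×158/385 = 87.0026
  Downtown, Cat D: 212×98/385 = 53.9636
  Suburban, Cat A: 173×87/385 = 39.0935
  Suburban, Cat B: 173×42/385 = 18.8727
  Suburban, Cat C: 173×158/385 = 70.9974
  Suburban, Cat D: 173×98/385 = 44.0364
Contributions (O − E)²/E:
  (44 − 47.9065)²/47.9065 = 0.3186
  (13 − 23.1273)²/23.1273 = 4.4347
  (95 − 87.0026)²/87.0026 = 0.7351
  (60 − 53.9636)²/53.9636 = 0.6752
  (43 − 39.0935)²/39.0935 = 0.3904
  (29 − 18.8727)²/18.8727 = 5.4344
  (63 − 70.9974)²/70.9974 = 0.9009
  (38 − 44.0364)²/44.0364 = 0.8275
χ² = 0.3186 + 4.4347 + 0.7351 + 0.6752 + 0.3904 + 5.4344 + 0.9009 + 0.8275 = 13.717
df = (2−1)(4−1) = 3. Since 13.717 > 7.815, reject the null hypothesis of independence at α = 0.05.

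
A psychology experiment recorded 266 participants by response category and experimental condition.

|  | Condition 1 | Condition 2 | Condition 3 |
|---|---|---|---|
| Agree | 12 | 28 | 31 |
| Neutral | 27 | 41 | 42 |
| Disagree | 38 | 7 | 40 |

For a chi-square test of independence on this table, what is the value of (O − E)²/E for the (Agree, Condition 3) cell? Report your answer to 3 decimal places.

0.023

Row total (Agree) = 71; column total (Condition 3) = 113; N = 266.
Expected count E = 71 × 113 / 266 = 30.1617.
Contribution = (O − E)²/E = (31 − 30.1617)² / 30.1617 = 0.023.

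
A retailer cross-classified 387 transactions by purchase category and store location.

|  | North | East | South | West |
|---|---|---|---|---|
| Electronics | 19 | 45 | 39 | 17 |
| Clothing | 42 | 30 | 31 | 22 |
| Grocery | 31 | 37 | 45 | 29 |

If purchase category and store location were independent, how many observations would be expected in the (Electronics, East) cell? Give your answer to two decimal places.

34.73

Row total (Electronics) = 120; column total (East) = 112; grand total N = 387.
Expected count = (row total × column total) / N = 120 × 112 / 387 = 34.73.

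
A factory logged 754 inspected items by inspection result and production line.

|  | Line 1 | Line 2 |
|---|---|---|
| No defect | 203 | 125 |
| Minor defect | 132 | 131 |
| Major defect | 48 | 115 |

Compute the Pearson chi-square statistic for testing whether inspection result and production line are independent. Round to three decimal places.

Row totals: 328, 263, 163. Column totals: 383, 371. Grand total N = 754.
Expected counts (row total × column total / N):
  No defect, Line 1: 328×383/754 = 166.6101
  No defect, Line 2: 328×371/754 = 161.3899
  Minor defect, Line 1: 263×383/754 = 133.5928
  Minor defect, Line 2: 263×371/754 = 129.4072
  Major defect, Line 1: 163×383/754 = 82.7971
  Major defect, Line 2: 163×371/754 = 80.2029
Contributions (O − E)²/E:
  (203 − 166.6101)²/166.6101 = 7.9480
  (125 − 161.3899)²/161.3899 = 8.2051
  (132 − 133.5928)²/133.5928 = 0.0190
  (131 − 129.4072)²/129.4072 = 0.0196
  (48 − 82.7971)²/82.7971 = 14.6242
  (115 − 80.2029)²/80.2029 = 15.0972
χ² = 7.9480 + 8.2051 + 0.0190 + 0.0196 + 14.6242 + 15.0972 = 45.913

45.913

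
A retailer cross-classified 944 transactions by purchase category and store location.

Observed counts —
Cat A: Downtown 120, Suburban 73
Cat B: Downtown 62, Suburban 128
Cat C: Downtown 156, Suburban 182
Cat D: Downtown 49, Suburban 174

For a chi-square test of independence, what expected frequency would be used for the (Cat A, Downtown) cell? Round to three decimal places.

79.122

Row total (Cat A) = 193; column total (Downtown) = 387; grand total N = 944.
Expected count = (row total × column total) / N = 193 × 387 / 944 = 79.122.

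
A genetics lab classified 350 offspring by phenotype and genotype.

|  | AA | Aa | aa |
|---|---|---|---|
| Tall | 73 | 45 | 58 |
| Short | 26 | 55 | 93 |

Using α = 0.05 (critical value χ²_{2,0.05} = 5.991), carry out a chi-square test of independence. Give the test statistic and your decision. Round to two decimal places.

31.42; reject H₀

Row totals: 176, 174. Column totals: 99, 100, 151. Grand total N = 350.
Expected counts (row total × column total / N):
  Tall, AA: 176×99/350 = 49.7829
  Tall, Aa: 176×100/350 = 50.2857
  Tall, aa: 176×151/350 = 75.9314
  Short, AA: 174×99/350 = 49.2171
  Short, Aa: 174×100/350 = 49.7143
  Short, aa: 174×151/350 = 75.0686
Contributions (O − E)²/E:
  (73 − 49.7829)²/49.7829 = 10.8277
  (45 − 50.2857)²/50.2857 = 0.5556
  (58 − 75.9314)²/75.9314 = 4.2345
  (26 − 49.2171)²/49.2171 = 10.9522
  (55 − 49.7143)²/49.7143 = 0.5620
  (93 − 75.0686)²/75.0686 = 4.2832
χ² = 10.8277 + 0.5556 + 4.2345 + 10.9522 + 0.5620 + 4.2832 = 31.42
df = (2−1)(3−1) = 2. Since 31.42 > 5.991, reject the null hypothesis of independence at α = 0.05.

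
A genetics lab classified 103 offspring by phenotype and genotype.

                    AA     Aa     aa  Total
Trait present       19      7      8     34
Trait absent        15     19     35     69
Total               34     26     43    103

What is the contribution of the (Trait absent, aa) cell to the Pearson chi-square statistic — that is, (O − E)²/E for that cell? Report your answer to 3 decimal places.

1.332

Row total (Trait absent) = 69; column total (aa) = 43; N = 103.
Expected count E = 69 × 43 / 103 = 28.8058.
Contribution = (O − E)²/E = (35 − 28.8058)² / 28.8058 = 1.332.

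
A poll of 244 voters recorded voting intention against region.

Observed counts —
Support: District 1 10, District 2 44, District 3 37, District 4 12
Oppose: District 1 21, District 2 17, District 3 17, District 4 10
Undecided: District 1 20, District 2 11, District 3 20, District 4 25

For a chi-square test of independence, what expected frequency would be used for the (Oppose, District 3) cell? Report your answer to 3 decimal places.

Row total (Oppose) = 65; column total (District 3) = 74; grand total N = 244.
Expected count = (row total × column total) / N = 65 × 74 / 244 = 19.713.

19.713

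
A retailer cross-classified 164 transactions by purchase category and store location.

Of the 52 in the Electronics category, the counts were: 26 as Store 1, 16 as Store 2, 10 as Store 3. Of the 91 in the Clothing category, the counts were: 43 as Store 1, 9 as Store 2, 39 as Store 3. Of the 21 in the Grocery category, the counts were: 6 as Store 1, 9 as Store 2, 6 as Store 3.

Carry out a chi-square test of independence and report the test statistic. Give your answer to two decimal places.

19.94

Row totals: 52, 91, 21. Column totals: 75, 34, 55. Grand total N = 164.
Expected counts (row total × column total / N):
  Electronics, Store 1: 52×75/164 = 23.780
  Electronics, Store 2: 52×34/164 = 10.780
  Electronics, Store 3: 52×55/164 = 17.439
  Clothing, Store 1: 91×75/164 = 41.616
  Clothing, Store 2: 91×34/164 = 18.866
  Clothing, Store 3: 91×55/164 = 30.518
  Grocery, Store 1: 21×75/164 = 9.604
  Grocery, Store 2: 21×34/164 = 4.354
  Grocery, Store 3: 21×55/164 = 7.043
Contributions (O − E)²/E:
  (26 − 23.780)²/23.780 = 0.2072
  (16 − 10.780)²/10.780 = 2.5277
  (10 − 17.439)²/17.439 = 3.1733
  (43 − 41.616)²/41.616 = 0.0460
  (9 − 18.866)²/18.866 = 5.1594
  (39 − 30.518)²/30.518 = 2.3574
  (6 − 9.604)²/9.604 = 1.3524
  (9 − 4.354)²/4.354 = 4.9576
  (6 − 7.043)²/7.043 = 0.1545
χ² = 0.2072 + 2.5277 + 3.1733 + 0.0460 + 5.1594 + 2.3574 + 1.3524 + 4.9576 + 0.1545 = 19.94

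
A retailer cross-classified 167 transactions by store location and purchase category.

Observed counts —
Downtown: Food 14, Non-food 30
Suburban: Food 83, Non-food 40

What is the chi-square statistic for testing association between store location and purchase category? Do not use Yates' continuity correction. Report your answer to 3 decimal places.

Row totals: 44, 123. Column totals: 97, 70. Grand total N = 167.
Expected counts (row total × column total / N):
  Downtown, Food: 44×97/167 = 25.5569
  Downtown, Non-food: 44×70/167 = 18.4431
  Suburban, Food: 123×97/167 = 71.4431
  Suburban, Non-food: 123×70/167 = 51.5569
Contributions (O − E)²/E:
  (14 − 25.5569)²/25.5569 = 5.2261
  (30 − 18.4431)²/18.4431 = 7.2418
  (83 − 71.4431)²/71.4431 = 1.8695
  (40 − 51.5569)²/51.5569 = 2.5906
χ² = 5.2261 + 7.2418 + 1.8695 + 2.5906 = 16.928

16.928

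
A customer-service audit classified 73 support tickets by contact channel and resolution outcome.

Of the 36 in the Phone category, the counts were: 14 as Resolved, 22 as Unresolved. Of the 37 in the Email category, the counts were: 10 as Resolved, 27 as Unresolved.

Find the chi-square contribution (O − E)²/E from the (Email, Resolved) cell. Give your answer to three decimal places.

0.385

Row total (Email) = 37; column total (Resolved) = 24; N = 73.
Expected count E = 37 × 24 / 73 = 12.1644.
Contribution = (O − E)²/E = (10 − 12.1644)² / 12.1644 = 0.385.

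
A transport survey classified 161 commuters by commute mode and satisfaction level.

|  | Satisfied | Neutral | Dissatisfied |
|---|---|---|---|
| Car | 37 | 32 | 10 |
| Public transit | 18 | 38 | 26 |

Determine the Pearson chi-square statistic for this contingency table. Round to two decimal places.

14.14

Row totals: 79, 82. Column totals: 55, 70, 36. Grand total N = 161.
Expected counts (row total × column total / N):
  Car, Satisfied: 79×55/161 = 26.988
  Car, Neutral: 79×70/161 = 34.348
  Car, Dissatisfied: 79×36/161 = 17.665
  Public transit, Satisfied: 82×55/161 = 28.012
  Public transit, Neutral: 82×70/161 = 35.652
  Public transit, Dissatisfied: 82×36/161 = 18.335
Contributions (O − E)²/E:
  (37 − 26.988)²/26.988 = 3.7142
  (32 − 34.348)²/34.348 = 0.1605
  (10 − 17.665)²/17.665 = 3.3259
  (18 − 28.012)²/28.012 = 3.5785
  (38 − 35.652)²/35.652 = 0.1546
  (26 − 18.335)²/18.335 = 3.2044
χ² = 3.7142 + 0.1605 + 3.3259 + 3.5785 + 0.1546 + 3.2044 = 14.14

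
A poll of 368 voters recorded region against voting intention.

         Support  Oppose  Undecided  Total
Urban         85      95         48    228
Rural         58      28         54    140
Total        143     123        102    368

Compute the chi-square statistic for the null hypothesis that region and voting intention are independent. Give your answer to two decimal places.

22.17

Grand total N = 368.
Expected counts (row total × column total / N):
  Urban, Support: 228×143/368 = 88.598
  Urban, Oppose: 228×123/368 = 76.207
  Urban, Undecided: 228×102/368 = 63.196
  Rural, Support: 140×143/368 = 54.402
  Rural, Oppose: 140×123/368 = 46.793
  Rural, Undecided: 140×102/368 = 38.804
Contributions (O − E)²/E:
  (85 − 88.598)²/88.598 = 0.1461
  (95 − 76.207)²/76.207 = 4.6344
  (48 − 63.196)²/63.196 = 3.6540
  (58 − 54.402)²/54.402 = 0.2380
  (28 − 46.793)²/46.793 = 7.5476
  (54 − 38.804)²/38.804 = 5.9509
χ² = 0.1461 + 4.6344 + 3.6540 + 0.2380 + 7.5476 + 5.9509 = 22.17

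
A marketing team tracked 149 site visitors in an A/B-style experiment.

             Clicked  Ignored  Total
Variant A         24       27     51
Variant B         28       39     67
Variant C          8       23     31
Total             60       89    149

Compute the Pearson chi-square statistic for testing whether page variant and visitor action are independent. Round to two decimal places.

Grand total N = 149.
Expected counts (row total × column total / N):
  Variant A, Clicked: 51×60/149 = 20.537
  Variant A, Ignored: 51×89/149 = 30.463
  Variant B, Clicked: 67×60/149 = 26.980
  Variant B, Ignored: 67×89/149 = 40.020
  Variant C, Clicked: 31×60/149 = 12.483
  Variant C, Ignored: 31×89/149 = 18.517
Contributions (O − E)²/E:
  (24 − 20.537)²/20.537 = 0.5839
  (27 − 30.463)²/30.463 = 0.3937
  (28 − 26.980)²/26.980 = 0.0386
  (39 − 40.020)²/40.020 = 0.0260
  (8 − 12.483)²/12.483 = 1.6100
  (23 − 18.517)²/18.517 = 1.0853
χ² = 0.5839 + 0.3937 + 0.0386 + 0.0260 + 1.6100 + 1.0853 = 3.74

3.74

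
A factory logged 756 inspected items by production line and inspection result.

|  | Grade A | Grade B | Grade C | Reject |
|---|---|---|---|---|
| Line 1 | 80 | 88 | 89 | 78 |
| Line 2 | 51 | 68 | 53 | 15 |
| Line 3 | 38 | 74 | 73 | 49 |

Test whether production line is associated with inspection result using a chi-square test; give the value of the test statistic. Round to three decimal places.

27.229

Row totals: 335, 187, 234. Column totals: 169, 230, 215, 142. Grand total N = 756.
Expected counts (row total × column total / N):
  Line 1, Grade A: 335×169/756 = 74.8876
  Line 1, Grade B: 335×230/756 = 101.9180
  Line 1, Grade C: 335×215/756 = 95.2712
  Line 1, Reject: 335×142/756 = 62.9233
  Line 2, Grade A: 187×169/756 = 41.8029
  Line 2, Grade B: 187×230/756 = 56.8915
  Line 2, Grade C: 187×215/756 = 53.1812
  Line 2, Reject: 187×142/756 = 35.1243
  Line 3, Grade A: 234×169/756 = 52.3095
  Line 3, Grade B: 234×230/756 = 71.1905
  Line 3, Grade C: 234×215/756 = 66.5476
  Line 3, Reject: 234×142/756 = 43.9524
Contributions (O − E)²/E:
  (80 − 74.8876)²/74.8876 = 0.3490
  (88 − 101.9180)²/101.9180 = 1.9007
  (89 − 95.2712)²/95.2712 = 0.4128
  (78 − 62.9233)²/62.9233 = 3.6124
  (51 − 41.8029)²/41.8029 = 2.0235
  (68 − 56.8915)²/56.8915 = 2.1690
  (53 − 53.1812)²/53.1812 = 0.0006
  (15 − 35.1243)²/35.1243 = 11.5301
  (38 − 52.3095)²/52.3095 = 3.9144
  (74 − 71.1905)²/71.1905 = 0.1109
  (73 − 66.5476)²/66.5476 = 0.6256
  (49 − 43.9524)²/43.9524 = 0.5797
χ² = 0.3490 + 1.9007 + 0.4128 + 3.6124 + 2.0235 + 2.1690 + 0.0006 + 11.5301 + 3.9144 + 0.1109 + 0.6256 + 0.5797 = 27.229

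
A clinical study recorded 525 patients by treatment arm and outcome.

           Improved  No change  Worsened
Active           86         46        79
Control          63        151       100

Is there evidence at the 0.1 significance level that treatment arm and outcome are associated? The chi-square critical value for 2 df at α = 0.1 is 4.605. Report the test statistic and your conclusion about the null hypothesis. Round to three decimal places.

Row totals: 211, 314. Column totals: 149, 197, 179. Grand total N = 525.
Expected counts (row total × column total / N):
  Active, Improved: 211×149/525 = 59.8838
  Active, No change: 211×197/525 = 79.1752
  Active, Worsened: 211×179/525 = 71.9410
  Control, Improved: 314×149/525 = 89.1162
  Control, No change: 314×197/525 = 117.8248
  Control, Worsened: 314×179/525 = 107.0590
Contributions (O − E)²/E:
  (86 − 59.8838)²/59.8838 = 11.3897
  (46 − 79.1752)²/79.1752 = 13.9007
  (79 − 71.9410)²/71.9410 = 0.6926
  (63 − 89.1162)²/89.1162 = 7.6536
  (151 − 117.8248)²/117.8248 = 9.3409
  (100 − 107.0590)²/107.0590 = 0.4654
χ² = 11.3897 + 13.9007 + 0.6926 + 7.6536 + 9.3409 + 0.4654 = 43.443
df = (2−1)(3−1) = 2. Since 43.443 > 4.605, reject the null hypothesis of independence at α = 0.1.

43.443; reject H₀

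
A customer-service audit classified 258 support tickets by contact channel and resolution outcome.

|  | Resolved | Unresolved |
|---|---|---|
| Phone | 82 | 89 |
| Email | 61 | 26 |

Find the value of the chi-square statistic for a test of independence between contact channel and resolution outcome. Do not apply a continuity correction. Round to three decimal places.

Row totals: 171, 87. Column totals: 143, 115. Grand total N = 258.
Expected counts (row total × column total / N):
  Phone, Resolved: 171×143/258 = 94.7791
  Phone, Unresolved: 171×115/258 = 76.2209
  Email, Resolved: 87×143/258 = 48.2209
  Email, Unresolved: 87×115/258 = 38.7791
Contributions (O − E)²/E:
  (82 − 94.7791)²/94.7791 = 1.7230
  (89 − 76.2209)²/76.2209 = 2.1425
  (61 − 48.2209)²/48.2209 = 3.3866
  (26 − 38.7791)²/38.7791 = 4.2112
χ² = 1.7230 + 2.1425 + 3.3866 + 4.2112 = 11.463

11.463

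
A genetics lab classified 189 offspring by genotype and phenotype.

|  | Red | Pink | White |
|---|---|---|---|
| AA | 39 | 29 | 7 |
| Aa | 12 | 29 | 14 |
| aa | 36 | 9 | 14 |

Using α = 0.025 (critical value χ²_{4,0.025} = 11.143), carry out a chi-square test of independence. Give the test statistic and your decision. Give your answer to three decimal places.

27.813; reject H₀

Row totals: 75, 55, 59. Column totals: 87, 67, 35. Grand total N = 189.
Expected counts (row total × column total / N):
  AA, Red: 75×87/189 = 34.5238
  AA, Pink: 75×67/189 = 26.5873
  AA, White: 75×35/189 = 13.8889
  Aa, Red: 55×87/189 = 25.3175
  Aa, Pink: 55×67/189 = 19.4974
  Aa, White: 55×35/189 = 10.1852
  aa, Red: 59×87/189 = 27.1587
  aa, Pink: 59×67/189 = 20.9153
  aa, White: 59×35/189 = 10.9259
Contributions (O − E)²/E:
  (39 − 34.5238)²/34.5238 = 0.5804
  (29 − 26.5873)²/26.5873 = 0.2189
  (7 − 13.8889)²/13.8889 = 3.4169
  (12 − 25.3175)²/25.3175 = 7.0053
  (29 − 19.4974)²/19.4974 = 4.6314
  (14 − 10.1852)²/10.1852 = 1.4288
  (36 − 27.1587)²/27.1587 = 2.8782
  (9 − 20.9153)²/20.9153 = 6.7881
  (14 − 10.9259)²/10.9259 = 0.8649
χ² = 0.5804 + 0.2189 + 3.4169 + 7.0053 + 4.6314 + 1.4288 + 2.8782 + 6.7881 + 0.8649 = 27.813
df = (3−1)(3−1) = 4. Since 27.813 > 11.143, reject the null hypothesis of independence at α = 0.025.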